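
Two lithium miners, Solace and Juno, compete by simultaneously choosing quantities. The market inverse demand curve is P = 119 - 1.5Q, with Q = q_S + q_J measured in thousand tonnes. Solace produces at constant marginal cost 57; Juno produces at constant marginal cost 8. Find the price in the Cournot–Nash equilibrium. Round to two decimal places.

Solace's profit: π_S = (119 - 1.5Q)q_S - (57q_S). Setting ∂π_S/∂q_S = 0: 62 - 3q_S - (3/2)(q_J) = 0.
Juno's profit: π_J = (119 - 1.5Q)q_J - (8q_J). Setting ∂π_J/∂q_J = 0: 111 - 3q_J - (3/2)(q_S) = 0.
Best responses: q_S = (62 - (3/2)q_J)/3, q_J = (111 - (3/2)q_S)/3.
Solving the pair: q_S = 26/9, q_J = 320/9.
Total output Q = 346/9, so price P = 119 - (3/2)·(346/9) = 184/3.

61.33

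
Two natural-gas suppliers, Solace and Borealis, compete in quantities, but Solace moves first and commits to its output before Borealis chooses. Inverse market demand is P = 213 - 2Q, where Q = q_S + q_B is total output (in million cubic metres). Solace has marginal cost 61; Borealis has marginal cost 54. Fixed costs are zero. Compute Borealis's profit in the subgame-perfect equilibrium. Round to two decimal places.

935.28

Solve by backward induction. Given q_S, the follower Borealis maximises π_B = (213 - 2q_S - 2q_B)q_B - 54q_B.
∂π_B/∂q_B = 159 - 2q_S - 4q_B = 0 gives the reaction function q_B = (159 - 2q_S)/4.
Solace substitutes q_B(q_S) into its own profit: π_S = q_S(213 - 2q_S - (159 - 2q_S)/2) - 61q_S = (267/2 - q_S)q_S - 61q_S.
The leader's first-order condition 145/2 - 2q_S = 0 yields q_S = 145/4.
Then q_B = (159 - 2·(145/4))/4 = 173/8.
Price P = 213 - 2·(463/8) = 389/4.
Borealis's profit: (389/4 - 54)·(173/8) = 935.2813.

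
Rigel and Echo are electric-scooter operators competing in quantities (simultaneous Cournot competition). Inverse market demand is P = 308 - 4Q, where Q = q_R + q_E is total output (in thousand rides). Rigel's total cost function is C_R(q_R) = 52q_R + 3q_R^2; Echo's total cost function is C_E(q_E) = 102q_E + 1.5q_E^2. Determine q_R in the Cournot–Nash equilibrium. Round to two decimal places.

Rigel's profit: π_R = (308 - 4Q)q_R - (52q_R + 3q_R²). Setting ∂π_R/∂q_R = 0: 256 - 14q_R - 4(q_E) = 0.
Echo's first-order condition: 206 - 11q_E - 4(q_R) = 0.
Rearranging gives the reaction functions q_R = (256 - 4q_E)/14 and q_E = (206 - 4q_R)/11.
Solving the pair: q_R = 332/23, q_E = 310/23.

14.43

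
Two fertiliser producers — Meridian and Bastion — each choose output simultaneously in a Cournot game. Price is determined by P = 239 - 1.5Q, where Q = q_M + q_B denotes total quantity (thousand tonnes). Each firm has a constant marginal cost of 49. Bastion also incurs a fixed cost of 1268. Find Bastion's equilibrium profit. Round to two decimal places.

1406.07

A representative firm's profit is π_i = q_i(239 - 1.5Q) - 49q_i.
Setting ∂π_i/∂q_i = 0 with rivals' quantities fixed: 190 - 3q_i - (3/2)q_j = 0.
With identical firms every q_j equals q_i, so q_j = q_i and 190 = (9/2)q_i, giving q_i = 380/9.
Price P = 239 - (3/2)·(760/9) = 337/3.
Bastion's profit: (337/3 - 49)·(380/9) - 1268 = 1406.0741.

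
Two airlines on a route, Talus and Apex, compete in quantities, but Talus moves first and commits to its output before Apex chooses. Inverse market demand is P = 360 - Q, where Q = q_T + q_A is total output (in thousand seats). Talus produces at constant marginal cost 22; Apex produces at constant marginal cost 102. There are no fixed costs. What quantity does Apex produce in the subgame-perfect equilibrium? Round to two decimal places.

24.50

The follower Apex best-responds to any q_T: π_A = (360 - Q)q_A - 102q_A.
∂π_A/∂q_A = 258 - q_T - 2q_A = 0 gives the reaction function q_A = (258 - q_T)/2.
Talus substitutes q_A(q_T) into its own profit: π_T = q_T(360 - q_T - (258 - q_T)/2) - 22q_T = (231 - (1/2)q_T)q_T - 22q_T.
Maximising: ∂π_T/∂q_T = 209 - q_T = 0, giving q_T = 209.
Then q_A = (258 - 209)/2 = 49/2.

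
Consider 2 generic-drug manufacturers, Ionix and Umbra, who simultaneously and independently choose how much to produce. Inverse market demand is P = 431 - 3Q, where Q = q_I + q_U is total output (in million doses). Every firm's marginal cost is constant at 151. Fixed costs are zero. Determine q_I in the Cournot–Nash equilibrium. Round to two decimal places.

31.11

A representative firm's profit is π_i = q_i(431 - 3Q) - 151q_i.
First-order condition (treating rivals' output as given): 280 - 6q_i - 3q_j = 0.
By symmetry each firm produces the same amount; substituting q_j = q_i yields q_i = 280/9.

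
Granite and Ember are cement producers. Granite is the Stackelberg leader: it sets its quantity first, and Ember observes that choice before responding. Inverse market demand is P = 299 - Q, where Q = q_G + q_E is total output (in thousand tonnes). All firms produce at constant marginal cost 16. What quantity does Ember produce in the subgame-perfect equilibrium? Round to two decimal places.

Solve by backward induction. Given q_G, the follower Ember maximises π_E = (299 - q_G - q_E)q_E - 16q_E.
Setting the follower's marginal profit to zero, 283 - q_G - 2q_E = 0, i.e. q_E = (283 - q_G)/2.
Granite substitutes q_E(q_G) into its own profit: π_G = q_G(299 - q_G - (283 - q_G)/2) - 16q_G = (315/2 - (1/2)q_G)q_G - 16q_G.
Leader FOC: 283/2 - q_G = 0, so q_G = 283/2.
Then q_E = (283 - 283/2)/2 = 283/4.

70.75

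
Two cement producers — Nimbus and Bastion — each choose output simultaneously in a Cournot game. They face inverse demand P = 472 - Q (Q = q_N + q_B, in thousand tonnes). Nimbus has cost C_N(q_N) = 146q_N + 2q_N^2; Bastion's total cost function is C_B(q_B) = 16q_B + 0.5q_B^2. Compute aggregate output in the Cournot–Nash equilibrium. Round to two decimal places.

Nimbus's profit: π_N = (472 - Q)q_N - (146q_N + 2q_N²). Setting ∂π_N/∂q_N = 0: 326 - 6q_N - (q_B) = 0.
Bastion's first-order condition: 456 - 3q_B - (q_N) = 0.
Best responses: q_N = (326 - q_B)/6, q_B = (456 - q_N)/3.
Substituting one into the other gives q_N = 522/17 and q_B = 141.7647.
Total output Q = 522/17 + 141.7647 = 172.4706.

172.47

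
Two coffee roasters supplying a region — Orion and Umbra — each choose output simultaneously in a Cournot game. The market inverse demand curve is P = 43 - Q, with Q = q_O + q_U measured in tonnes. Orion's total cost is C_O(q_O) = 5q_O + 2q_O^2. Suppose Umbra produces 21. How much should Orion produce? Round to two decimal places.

2.83

With the rival's output fixed at 21, Orion's profit is π_O = (43 - 21 - q_O)q_O - (5q_O + 2q_O²) = (22 - q_O)q_O - (5q_O + 2q_O²).
∂π_O/∂q_O = 17 - 6q_O = 0, so q_O = 17/6.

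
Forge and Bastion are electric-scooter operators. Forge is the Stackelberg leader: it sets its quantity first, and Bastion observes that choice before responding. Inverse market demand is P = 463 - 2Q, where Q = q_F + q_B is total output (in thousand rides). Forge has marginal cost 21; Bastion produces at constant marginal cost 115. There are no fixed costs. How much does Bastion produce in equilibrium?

Solve by backward induction. Given q_F, the follower Bastion maximises π_B = (463 - 2q_F - 2q_B)q_B - 115q_B.
∂π_B/∂q_B = 348 - 2q_F - 4q_B = 0 gives the reaction function q_B = (348 - 2q_F)/4.
Forge substitutes q_B(q_F) into its own profit: π_F = q_F(463 - 2q_F - (348 - 2q_F)/2) - 21q_F = (289 - q_F)q_F - 21q_F.
Leader FOC: 268 - 2q_F = 0, so q_F = 134.
Then q_B = (348 - 2·134)/4 = 20.

20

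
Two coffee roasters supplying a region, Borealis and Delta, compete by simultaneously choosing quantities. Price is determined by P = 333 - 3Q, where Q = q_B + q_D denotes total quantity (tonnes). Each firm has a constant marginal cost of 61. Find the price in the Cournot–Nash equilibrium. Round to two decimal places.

151.67

A representative firm's profit is π_i = q_i(333 - 3Q) - 61q_i.
Setting ∂π_i/∂q_i = 0 with rivals' quantities fixed: 272 - 6q_i - 3q_j = 0.
By symmetry each firm produces the same amount; substituting q_j = q_i yields q_i = 272/9.
Total output Q = 544/9, so price P = 333 - 3·(544/9) = 455/3.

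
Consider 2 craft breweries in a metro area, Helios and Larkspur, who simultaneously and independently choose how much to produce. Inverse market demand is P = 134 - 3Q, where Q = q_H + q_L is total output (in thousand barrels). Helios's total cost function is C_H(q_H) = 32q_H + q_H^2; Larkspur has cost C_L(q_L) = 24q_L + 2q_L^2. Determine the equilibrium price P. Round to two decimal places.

80.59

Helios's profit: π_H = (134 - 3Q)q_H - (32q_H + q_H²). Setting ∂π_H/∂q_H = 0: 102 - 8q_H - 3(q_L) = 0.
Larkspur's profit: π_L = (134 - 3Q)q_L - (24q_L + 2q_L²). Setting ∂π_L/∂q_L = 0: 110 - 10q_L - 3(q_H) = 0.
So q_H = (102 - 3q_L)/8 and q_L = (110 - 3q_H)/10.
Solving the pair: q_H = 690/71, q_L = 574/71.
Total output Q = 1264/71, so price P = 134 - 3·(1264/71) = 80.5915.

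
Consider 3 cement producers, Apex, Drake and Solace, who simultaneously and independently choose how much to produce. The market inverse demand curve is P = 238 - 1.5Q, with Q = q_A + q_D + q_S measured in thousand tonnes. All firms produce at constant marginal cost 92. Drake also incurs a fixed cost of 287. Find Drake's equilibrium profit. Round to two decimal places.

601.17

A representative firm's profit is π_i = q_i(238 - 1.5Q) - 92q_i.
First-order condition (treating rivals' output as given): 146 - 3q_i - (3/2)·Σ_{j≠i} q_j = 0.
By symmetry each firm produces the same amount; substituting Σ_{j≠i} q_j = 2q_i yields q_i = 146/6 = 73/3.
Price P = 238 - (3/2)·73 = 257/2.
Drake's profit: (257/2 - 92)·(73/3) - 287 = 601.1667.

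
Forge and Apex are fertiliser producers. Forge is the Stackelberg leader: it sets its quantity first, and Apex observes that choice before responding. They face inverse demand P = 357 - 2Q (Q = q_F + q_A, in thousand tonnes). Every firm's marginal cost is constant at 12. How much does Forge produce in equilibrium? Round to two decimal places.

The follower Apex best-responds to any q_F: π_A = (357 - 2Q)q_A - 12q_A.
Setting the follower's marginal profit to zero, 345 - 2q_F - 4q_A = 0, i.e. q_A = (345 - 2q_F)/4.
The leader anticipates this reaction. Substituting into P = 357 - 2Q gives P = 369/2 - q_F, so π_F = (369/2 - q_F)q_F - 12q_F.
Maximising: ∂π_F/∂q_F = 345/2 - 2q_F = 0, giving q_F = 345/4.
Then q_A = (345 - 2·(345/4))/4 = 345/8.

86.25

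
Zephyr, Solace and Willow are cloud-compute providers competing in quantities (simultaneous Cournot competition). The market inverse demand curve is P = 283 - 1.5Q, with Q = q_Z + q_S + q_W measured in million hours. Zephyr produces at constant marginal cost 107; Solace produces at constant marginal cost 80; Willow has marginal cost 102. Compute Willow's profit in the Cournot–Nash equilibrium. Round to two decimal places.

Zephyr's profit: π_Z = (283 - 1.5Q)q_Z - (107q_Z). Setting ∂π_Z/∂q_Z = 0: 176 - 3q_Z - (3/2)(q_S + q_W) = 0.
Solace's first-order condition: 203 - 3q_S - (3/2)(q_Z + q_W) = 0.
Willow's profit: π_W = (283 - 1.5Q)q_W - (102q_W). Setting ∂π_W/∂q_W = 0: 181 - 3q_W - (3/2)(q_Z + q_S) = 0.
Adding the 3 conditions: 560 − 3Q − 3Q = 0, i.e. Q = 280/3.
Back-substituting: q_Z = (176 − 140)/(3/2) = 24, q_S = (203 − 140)/(3/2) = 42, q_W = (181 − 140)/(3/2) = 82/3.
Price P = 283 - (3/2)·(280/3) = 143.
Willow's profit: (143 - 102)·(82/3) = 1120.6667.

1120.67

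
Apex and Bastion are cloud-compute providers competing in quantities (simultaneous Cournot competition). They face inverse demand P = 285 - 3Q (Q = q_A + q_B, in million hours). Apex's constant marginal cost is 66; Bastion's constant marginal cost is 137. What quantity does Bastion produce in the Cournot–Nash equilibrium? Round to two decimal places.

8.56

Apex's profit: π_A = (285 - 3Q)q_A - (66q_A). Setting ∂π_A/∂q_A = 0: 219 - 6q_A - 3(q_B) = 0.
Bastion's first-order condition: 148 - 6q_B - 3(q_A) = 0.
Rearranging gives the reaction functions q_A = (219 - 3q_B)/6 and q_B = (148 - 3q_A)/6.
Substituting one into the other gives q_A = 290/9 and q_B = 77/9.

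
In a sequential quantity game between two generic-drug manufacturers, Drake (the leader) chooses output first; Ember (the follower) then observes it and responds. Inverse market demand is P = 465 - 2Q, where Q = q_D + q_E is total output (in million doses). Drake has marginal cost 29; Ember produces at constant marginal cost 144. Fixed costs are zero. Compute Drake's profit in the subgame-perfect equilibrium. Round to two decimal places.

Solve by backward induction. Given q_D, the follower Ember maximises π_E = (465 - 2q_D - 2q_E)q_E - 144q_E.
Setting the follower's marginal profit to zero, 321 - 2q_D - 4q_E = 0, i.e. q_E = (321 - 2q_D)/4.
Drake substitutes q_E(q_D) into its own profit: π_D = q_D(465 - 2q_D - (321 - 2q_D)/2) - 29q_D = (609/2 - q_D)q_D - 29q_D.
Maximising: ∂π_D/∂q_D = 551/2 - 2q_D = 0, giving q_D = 551/4.
Then q_E = (321 - 2·(551/4))/4 = 91/8.
Price P = 465 - 2·(1193/8) = 667/4.
Drake's profit: (667/4 - 29)·(551/4) = 18975.0625.

18975.06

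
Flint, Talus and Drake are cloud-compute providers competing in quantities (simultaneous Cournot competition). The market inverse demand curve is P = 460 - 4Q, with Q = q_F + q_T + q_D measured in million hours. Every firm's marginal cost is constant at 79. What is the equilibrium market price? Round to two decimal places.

174.25

A representative firm's profit is π_i = q_i(460 - 4Q) - 79q_i.
First-order condition (treating rivals' output as given): 381 - 8q_i - 4·Σ_{j≠i} q_j = 0.
By symmetry each firm produces the same amount; substituting Σ_{j≠i} q_j = 2q_i yields q_i = 381/16.
Total output Q = 1143/16, so price P = 460 - 4·(1143/16) = 697/4.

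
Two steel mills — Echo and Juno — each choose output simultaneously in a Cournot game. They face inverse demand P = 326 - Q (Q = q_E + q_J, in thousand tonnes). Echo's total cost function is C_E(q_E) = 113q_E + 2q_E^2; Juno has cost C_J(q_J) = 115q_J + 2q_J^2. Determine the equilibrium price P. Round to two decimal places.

265.43

Echo's profit: π_E = (326 - Q)q_E - (113q_E + 2q_E²). Setting ∂π_E/∂q_E = 0: 213 - 6q_E - (q_J) = 0.
Juno's profit: π_J = (326 - Q)q_J - (115q_J + 2q_J²). Setting ∂π_J/∂q_J = 0: 211 - 6q_J - (q_E) = 0.
So q_E = (213 - q_J)/6 and q_J = (211 - q_E)/6.
Substituting one into the other gives q_E = 1067/35 and q_J = 1053/35.
Total output Q = 424/7, so price P = 326 - 424/7 = 1858/7.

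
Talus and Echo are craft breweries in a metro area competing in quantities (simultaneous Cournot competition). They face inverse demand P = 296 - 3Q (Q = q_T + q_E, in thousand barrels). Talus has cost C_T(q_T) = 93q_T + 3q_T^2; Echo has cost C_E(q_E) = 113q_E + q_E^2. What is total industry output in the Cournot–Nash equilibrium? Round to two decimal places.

30.60

Talus's profit: π_T = (296 - 3Q)q_T - (93q_T + 3q_T²). Setting ∂π_T/∂q_T = 0: 203 - 12q_T - 3(q_E) = 0.
Echo's first-order condition: 183 - 8q_E - 3(q_T) = 0.
So q_T = (203 - 3q_E)/12 and q_E = (183 - 3q_T)/8.
Solving the pair: q_T = 1075/87, q_E = 529/29.
Total output Q = 1075/87 + 529/29 = 30.5977.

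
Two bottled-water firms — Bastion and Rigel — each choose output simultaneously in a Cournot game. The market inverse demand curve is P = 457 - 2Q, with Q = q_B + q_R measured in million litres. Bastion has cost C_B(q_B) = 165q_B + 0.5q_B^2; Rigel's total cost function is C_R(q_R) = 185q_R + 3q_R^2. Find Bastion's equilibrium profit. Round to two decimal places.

Bastion's profit: π_B = (457 - 2Q)q_B - (165q_B + (1/2)q_B²). Setting ∂π_B/∂q_B = 0: 292 - 5q_B - 2(q_R) = 0.
Rigel's profit: π_R = (457 - 2Q)q_R - (185q_R + 3q_R²). Setting ∂π_R/∂q_R = 0: 272 - 10q_R - 2(q_B) = 0.
Rearranging gives the reaction functions q_B = (292 - 2q_R)/5 and q_R = (272 - 2q_B)/10.
Solving the pair: q_B = 1188/23, q_R = 388/23.
Price P = 457 - 2·(1576/23) = 319.9565.
Bastion's profit: 319.9565·(1188/23) - 165·(1188/23) - (1/2)(1188/23)² = 6669.8677.

6669.87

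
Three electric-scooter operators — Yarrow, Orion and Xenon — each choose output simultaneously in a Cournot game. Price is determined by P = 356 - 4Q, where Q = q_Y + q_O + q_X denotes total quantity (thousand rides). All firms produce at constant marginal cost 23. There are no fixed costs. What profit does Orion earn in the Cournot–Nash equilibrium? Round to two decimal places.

1732.64

A representative firm's profit is π_i = q_i(356 - 4Q) - 23q_i.
Setting ∂π_i/∂q_i = 0 with rivals' quantities fixed: 333 - 8q_i - 4·Σ_{j≠i} q_j = 0.
With identical firms every q_j equals q_i, so Σ_{j≠i} q_j = 2q_i and 333 = 16q_i, giving q_i = 333/16.
Price P = 356 - 4·(999/16) = 425/4.
Orion's profit: (425/4 - 23)·(333/16) = 1732.6406.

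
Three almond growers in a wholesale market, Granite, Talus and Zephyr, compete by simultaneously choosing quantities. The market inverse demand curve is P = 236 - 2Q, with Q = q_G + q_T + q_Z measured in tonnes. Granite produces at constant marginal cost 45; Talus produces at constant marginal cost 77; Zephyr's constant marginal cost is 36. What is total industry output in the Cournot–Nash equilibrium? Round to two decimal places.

68.75

Granite's profit: π_G = (236 - 2Q)q_G - (45q_G). Setting ∂π_G/∂q_G = 0: 191 - 4q_G - 2(q_T + q_Z) = 0.
Talus's profit: π_T = (236 - 2Q)q_T - (77q_T). Setting ∂π_T/∂q_T = 0: 159 - 4q_T - 2(q_G + q_Z) = 0.
Zephyr's profit: π_Z = (236 - 2Q)q_Z - (36q_Z). Setting ∂π_Z/∂q_Z = 0: 200 - 4q_Z - 2(q_G + q_T) = 0.
Adding the 3 first-order conditions: 550 − 8Q = 0, so Q = 275/4.
Back-substituting: q_G = (191 − 275/2)/2 = 107/4, q_T = (159 − 275/2)/2 = 43/4, q_Z = (200 − 275/2)/2 = 125/4.
Total output Q = 107/4 + 43/4 + 125/4 = 275/4.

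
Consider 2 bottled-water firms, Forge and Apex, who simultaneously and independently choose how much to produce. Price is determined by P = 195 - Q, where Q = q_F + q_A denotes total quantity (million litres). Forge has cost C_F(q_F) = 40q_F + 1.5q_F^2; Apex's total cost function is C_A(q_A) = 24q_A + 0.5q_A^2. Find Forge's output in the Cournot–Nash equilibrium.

21

Forge's profit: π_F = (195 - Q)q_F - (40q_F + (3/2)q_F²). Setting ∂π_F/∂q_F = 0: 155 - 5q_F - (q_A) = 0.
Apex's profit: π_A = (195 - Q)q_A - (24q_A + (1/2)q_A²). Setting ∂π_A/∂q_A = 0: 171 - 3q_A - (q_F) = 0.
Best responses: q_F = (155 - q_A)/5, q_A = (171 - q_F)/3.
Solving the pair: q_F = 21, q_A = 50.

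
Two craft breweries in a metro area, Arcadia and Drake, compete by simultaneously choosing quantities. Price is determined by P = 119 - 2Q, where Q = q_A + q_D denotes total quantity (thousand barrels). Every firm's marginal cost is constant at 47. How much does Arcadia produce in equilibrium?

12

Each firm earns π_i = (119 - 2Q)q_i - 47q_i.
First-order condition (treating rivals' output as given): 72 - 4q_i - 2q_j = 0.
By symmetry each firm produces the same amount; substituting q_j = q_i yields q_i = 72/6 = 12.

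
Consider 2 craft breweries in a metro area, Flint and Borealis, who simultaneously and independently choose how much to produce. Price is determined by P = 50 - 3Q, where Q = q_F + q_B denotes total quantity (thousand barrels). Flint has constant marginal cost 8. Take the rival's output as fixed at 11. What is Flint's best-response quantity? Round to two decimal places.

With the rival's output fixed at 11, Flint's profit is π_F = (50 - 3·11 - 3q_F)q_F - (8q_F) = (17 - 3q_F)q_F - (8q_F).
∂π_F/∂q_F = 9 - 6q_F = 0, so q_F = 3/2.

1.50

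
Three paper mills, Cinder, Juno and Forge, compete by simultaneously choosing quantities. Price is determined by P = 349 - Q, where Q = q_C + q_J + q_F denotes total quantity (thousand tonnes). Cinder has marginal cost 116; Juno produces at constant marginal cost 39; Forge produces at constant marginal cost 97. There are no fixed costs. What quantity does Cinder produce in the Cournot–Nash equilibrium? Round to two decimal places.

34.25

Cinder's profit: π_C = (349 - Q)q_C - (116q_C). Setting ∂π_C/∂q_C = 0: 233 - 2q_C - (q_J + q_F) = 0.
Juno's profit: π_J = (349 - Q)q_J - (39q_J). Setting ∂π_J/∂q_J = 0: 310 - 2q_J - (q_C + q_F) = 0.
Forge's profit: π_F = (349 - Q)q_F - (97q_F). Setting ∂π_F/∂q_F = 0: 252 - 2q_F - (q_C + q_J) = 0.
Summing all 3 equations gives 795 − 4Q = 0, hence Q = 795/4.
Back-substituting: q_C = (233 − 795/4) = 137/4, q_J = (310 − 795/4) = 445/4, q_F = (252 − 795/4) = 213/4.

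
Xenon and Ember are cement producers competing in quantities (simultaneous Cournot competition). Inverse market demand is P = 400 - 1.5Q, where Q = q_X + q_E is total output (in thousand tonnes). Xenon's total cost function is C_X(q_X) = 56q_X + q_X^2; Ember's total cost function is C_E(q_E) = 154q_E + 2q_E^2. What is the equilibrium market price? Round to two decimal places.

Xenon's profit: π_X = (400 - 1.5Q)q_X - (56q_X + q_X²). Setting ∂π_X/∂q_X = 0: 344 - 5q_X - (3/2)(q_E) = 0.
Ember's first-order condition: 246 - 7q_E - (3/2)(q_X) = 0.
Rearranging gives the reaction functions q_X = (344 - (3/2)q_E)/5 and q_E = (246 - (3/2)q_X)/7.
Substituting one into the other gives q_X = 62.2595 and q_E = 21.8015.
Total output Q = 84.0611, so price P = 400 - (3/2)·84.0611 = 273.9084.

273.91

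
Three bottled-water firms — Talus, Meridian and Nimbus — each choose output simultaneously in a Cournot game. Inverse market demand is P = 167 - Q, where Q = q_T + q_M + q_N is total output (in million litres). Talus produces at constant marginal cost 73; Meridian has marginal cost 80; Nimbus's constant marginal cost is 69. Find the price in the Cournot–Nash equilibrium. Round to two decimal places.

97.25

Talus's profit: π_T = (167 - Q)q_T - (73q_T). Setting ∂π_T/∂q_T = 0: 94 - 2q_T - (q_M + q_N) = 0.
Meridian's first-order condition: 87 - 2q_M - (q_T + q_N) = 0.
Nimbus's first-order condition: 98 - 2q_N - (q_T + q_M) = 0.
Adding the 3 first-order conditions: 279 − 4Q = 0, so Q = 279/4.
Back-substituting: q_T = (94 − 279/4) = 97/4, q_M = (87 − 279/4) = 69/4, q_N = (98 − 279/4) = 113/4.
Total output Q = 279/4, so price P = 167 - 279/4 = 389/4.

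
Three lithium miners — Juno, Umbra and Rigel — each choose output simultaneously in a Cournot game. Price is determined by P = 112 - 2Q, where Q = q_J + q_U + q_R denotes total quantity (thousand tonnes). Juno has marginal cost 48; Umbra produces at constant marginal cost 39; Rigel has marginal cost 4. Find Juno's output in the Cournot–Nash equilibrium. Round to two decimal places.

Juno's profit: π_J = (112 - 2Q)q_J - (48q_J). Setting ∂π_J/∂q_J = 0: 64 - 4q_J - 2(q_U + q_R) = 0.
Umbra's first-order condition: 73 - 4q_U - 2(q_J + q_R) = 0.
Rigel's first-order condition: 108 - 4q_R - 2(q_J + q_U) = 0.
Adding the 3 conditions: 245 − 4Q − 4Q = 0, i.e. Q = 245/8.
Back-substituting: q_J = (64 − 245/4)/2 = 11/8, q_U = (73 − 245/4)/2 = 47/8, q_R = (108 − 245/4)/2 = 187/8.

1.38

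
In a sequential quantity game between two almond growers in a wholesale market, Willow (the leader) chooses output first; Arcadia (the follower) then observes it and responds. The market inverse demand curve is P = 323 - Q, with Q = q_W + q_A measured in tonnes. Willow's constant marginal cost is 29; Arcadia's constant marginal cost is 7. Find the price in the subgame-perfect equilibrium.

Solve by backward induction. Given q_W, the follower Arcadia maximises π_A = (323 - q_W - q_A)q_A - 7q_A.
Follower FOC: 316 - q_W - 2q_A = 0, so q_A(q_W) = (316 - q_W)/2.
Willow substitutes q_A(q_W) into its own profit: π_W = q_W(323 - q_W - (316 - q_W)/2) - 29q_W = (165 - (1/2)q_W)q_W - 29q_W.
The leader's first-order condition 136 - q_W = 0 yields q_W = 136.
Then q_A = (316 - 136)/2 = 90.
Total output Q = 226, so price P = 323 - 226 = 97.

97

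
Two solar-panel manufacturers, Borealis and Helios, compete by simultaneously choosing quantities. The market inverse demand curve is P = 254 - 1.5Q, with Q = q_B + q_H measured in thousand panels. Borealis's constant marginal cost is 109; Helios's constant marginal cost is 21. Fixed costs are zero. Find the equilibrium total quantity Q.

Borealis's profit: π_B = (254 - 1.5Q)q_B - (109q_B). Setting ∂π_B/∂q_B = 0: 145 - 3q_B - (3/2)(q_H) = 0.
Helios's profit: π_H = (254 - 1.5Q)q_H - (21q_H). Setting ∂π_H/∂q_H = 0: 233 - 3q_H - (3/2)(q_B) = 0.
Rearranging gives the reaction functions q_B = (145 - (3/2)q_H)/3 and q_H = (233 - (3/2)q_B)/3.
Substituting one into the other gives q_B = 38/3 and q_H = 214/3.
Total output Q = 38/3 + 214/3 = 84.

84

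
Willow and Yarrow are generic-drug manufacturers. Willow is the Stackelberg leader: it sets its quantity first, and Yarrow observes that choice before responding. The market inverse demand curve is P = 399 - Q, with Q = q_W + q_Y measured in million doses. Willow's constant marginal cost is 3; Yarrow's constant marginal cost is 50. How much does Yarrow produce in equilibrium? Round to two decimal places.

Solve by backward induction. Given q_W, the follower Yarrow maximises π_Y = (399 - q_W - q_Y)q_Y - 50q_Y.
Follower FOC: 349 - q_W - 2q_Y = 0, so q_Y(q_W) = (349 - q_W)/2.
Willow substitutes q_Y(q_W) into its own profit: π_W = q_W(399 - q_W - (349 - q_W)/2) - 3q_W = (449/2 - (1/2)q_W)q_W - 3q_W.
Maximising: ∂π_W/∂q_W = 443/2 - q_W = 0, giving q_W = 443/2.
Then q_Y = (349 - 443/2)/2 = 255/4.

63.75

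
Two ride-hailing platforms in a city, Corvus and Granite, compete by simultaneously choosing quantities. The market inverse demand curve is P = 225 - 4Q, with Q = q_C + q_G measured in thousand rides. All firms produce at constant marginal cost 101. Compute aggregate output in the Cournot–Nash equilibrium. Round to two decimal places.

20.67

Each firm earns π_i = (225 - 4Q)q_i - 101q_i.
Setting ∂π_i/∂q_i = 0 with rivals' quantities fixed: 124 - 8q_i - 4q_j = 0.
By symmetry each firm produces the same amount; substituting q_j = q_i yields q_i = 124/12 = 31/3.
Total output Q = 31/3 + 31/3 = 62/3.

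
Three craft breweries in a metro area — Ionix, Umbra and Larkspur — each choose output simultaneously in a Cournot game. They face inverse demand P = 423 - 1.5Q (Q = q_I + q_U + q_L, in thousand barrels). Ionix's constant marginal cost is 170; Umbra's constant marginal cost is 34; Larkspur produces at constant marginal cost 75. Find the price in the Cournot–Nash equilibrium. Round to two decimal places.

175.50

Ionix's profit: π_I = (423 - 1.5Q)q_I - (170q_I). Setting ∂π_I/∂q_I = 0: 253 - 3q_I - (3/2)(q_U + q_L) = 0.
Umbra's profit: π_U = (423 - 1.5Q)q_U - (34q_U). Setting ∂π_U/∂q_U = 0: 389 - 3q_U - (3/2)(q_I + q_L) = 0.
Larkspur's first-order condition: 348 - 3q_L - (3/2)(q_I + q_U) = 0.
Adding the 3 first-order conditions: 990 − 6Q = 0, so Q = 165.
Back-substituting: q_I = (253 − 495/2)/(3/2) = 11/3, q_U = (389 − 495/2)/(3/2) = 283/3, q_L = (348 − 495/2)/(3/2) = 67.
Total output Q = 165, so price P = 423 - (3/2)·165 = 351/2.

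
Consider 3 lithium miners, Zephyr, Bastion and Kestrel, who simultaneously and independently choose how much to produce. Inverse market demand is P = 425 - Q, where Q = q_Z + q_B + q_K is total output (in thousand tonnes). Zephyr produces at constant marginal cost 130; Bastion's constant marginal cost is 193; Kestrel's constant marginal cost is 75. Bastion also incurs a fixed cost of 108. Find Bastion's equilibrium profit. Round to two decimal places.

54.56

Zephyr's profit: π_Z = (425 - Q)q_Z - (130q_Z). Setting ∂π_Z/∂q_Z = 0: 295 - 2q_Z - (q_B + q_K) = 0.
Bastion's profit: π_B = (425 - Q)q_B - (193q_B). Setting ∂π_B/∂q_B = 0: 232 - 2q_B - (q_Z + q_K) = 0.
Kestrel's profit: π_K = (425 - Q)q_K - (75q_K). Setting ∂π_K/∂q_K = 0: 350 - 2q_K - (q_Z + q_B) = 0.
Summing all 3 equations gives 877 − 4Q = 0, hence Q = 877/4.
Back-substituting: q_Z = (295 − 877/4) = 303/4, q_B = (232 − 877/4) = 51/4, q_K = (350 − 877/4) = 523/4.
Price P = 425 - 877/4 = 823/4.
Bastion's profit: (823/4 - 193)·(51/4) - 108 = 873/16.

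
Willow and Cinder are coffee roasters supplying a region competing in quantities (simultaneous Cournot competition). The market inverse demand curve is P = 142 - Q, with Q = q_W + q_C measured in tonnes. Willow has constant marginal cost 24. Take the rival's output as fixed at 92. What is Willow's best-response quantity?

With the rival's output fixed at 92, Willow's profit is π_W = (142 - 92 - q_W)q_W - (24q_W) = (50 - q_W)q_W - (24q_W).
∂π_W/∂q_W = 26 - 2q_W = 0, so q_W = 13.

13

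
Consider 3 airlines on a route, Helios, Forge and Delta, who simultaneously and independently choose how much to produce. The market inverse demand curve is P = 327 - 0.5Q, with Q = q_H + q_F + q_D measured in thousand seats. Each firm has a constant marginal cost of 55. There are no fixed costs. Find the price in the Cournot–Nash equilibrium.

Each firm earns π_i = (327 - 0.5Q)q_i - 55q_i.
Setting ∂π_i/∂q_i = 0 with rivals' quantities fixed: 272 - q_i - (1/2)·Σ_{j≠i} q_j = 0.
With identical firms every q_j equals q_i, so Σ_{j≠i} q_j = 2q_i and 272 = 2q_i, giving q_i = 136.
Total output Q = 408, so price P = 327 - (1/2)·408 = 123.

123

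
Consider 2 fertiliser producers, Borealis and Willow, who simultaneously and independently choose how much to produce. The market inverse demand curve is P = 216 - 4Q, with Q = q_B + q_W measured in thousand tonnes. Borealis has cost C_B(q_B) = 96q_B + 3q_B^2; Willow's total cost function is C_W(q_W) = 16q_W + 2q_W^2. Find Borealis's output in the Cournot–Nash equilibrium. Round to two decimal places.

Borealis's profit: π_B = (216 - 4Q)q_B - (96q_B + 3q_B²). Setting ∂π_B/∂q_B = 0: 120 - 14q_B - 4(q_W) = 0.
Willow's first-order condition: 200 - 12q_W - 4(q_B) = 0.
Best responses: q_B = (120 - 4q_W)/14, q_W = (200 - 4q_B)/12.
Solving the pair: q_B = 80/19, q_W = 290/19.

4.21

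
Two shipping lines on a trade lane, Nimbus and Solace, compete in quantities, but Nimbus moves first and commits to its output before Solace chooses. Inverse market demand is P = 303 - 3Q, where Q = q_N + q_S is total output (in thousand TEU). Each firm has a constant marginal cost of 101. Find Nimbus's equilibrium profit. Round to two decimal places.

The follower Solace best-responds to any q_N: π_S = (303 - 3Q)q_S - 101q_S.
∂π_S/∂q_S = 202 - 3q_N - 6q_S = 0 gives the reaction function q_S = (202 - 3q_N)/6.
The leader anticipates this reaction. Substituting into P = 303 - 3Q gives P = 202 - (3/2)q_N, so π_N = (202 - (3/2)q_N)q_N - 101q_N.
Leader FOC: 101 - 3q_N = 0, so q_N = 101/3.
Then q_S = (202 - 3·(101/3))/6 = 101/6.
Price P = 303 - 3·(101/2) = 303/2.
Nimbus's profit: (303/2 - 101)·(101/3) = 1700.1667.

1700.17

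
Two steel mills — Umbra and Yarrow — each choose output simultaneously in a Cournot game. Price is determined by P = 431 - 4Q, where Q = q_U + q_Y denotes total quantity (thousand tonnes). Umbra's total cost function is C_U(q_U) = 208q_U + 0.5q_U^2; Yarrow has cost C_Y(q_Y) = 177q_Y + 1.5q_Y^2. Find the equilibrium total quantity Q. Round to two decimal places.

Umbra's profit: π_U = (431 - 4Q)q_U - (208q_U + (1/2)q_U²). Setting ∂π_U/∂q_U = 0: 223 - 9q_U - 4(q_Y) = 0.
Yarrow's first-order condition: 254 - 11q_Y - 4(q_U) = 0.
So q_U = (223 - 4q_Y)/9 and q_Y = (254 - 4q_U)/11.
Substituting one into the other gives q_U = 1437/83 and q_Y = 1394/83.
Total output Q = 1437/83 + 1394/83 = 34.1084.

34.11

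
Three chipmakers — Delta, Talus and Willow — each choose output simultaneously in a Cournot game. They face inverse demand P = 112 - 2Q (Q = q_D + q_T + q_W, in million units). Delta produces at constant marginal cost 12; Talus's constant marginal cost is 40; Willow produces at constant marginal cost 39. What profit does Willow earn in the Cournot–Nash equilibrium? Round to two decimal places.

Delta's profit: π_D = (112 - 2Q)q_D - (12q_D). Setting ∂π_D/∂q_D = 0: 100 - 4q_D - 2(q_T + q_W) = 0.
Talus's profit: π_T = (112 - 2Q)q_T - (40q_T). Setting ∂π_T/∂q_T = 0: 72 - 4q_T - 2(q_D + q_W) = 0.
Willow's profit: π_W = (112 - 2Q)q_W - (39q_W). Setting ∂π_W/∂q_W = 0: 73 - 4q_W - 2(q_D + q_T) = 0.
Adding the 3 conditions: 245 − 4Q − 4Q = 0, i.e. Q = 245/8.
Back-substituting: q_D = (100 − 245/4)/2 = 155/8, q_T = (72 − 245/4)/2 = 43/8, q_W = (73 − 245/4)/2 = 47/8.
Price P = 112 - 2·(245/8) = 203/4.
Willow's profit: (203/4 - 39)·(47/8) = 69.0313.

69.03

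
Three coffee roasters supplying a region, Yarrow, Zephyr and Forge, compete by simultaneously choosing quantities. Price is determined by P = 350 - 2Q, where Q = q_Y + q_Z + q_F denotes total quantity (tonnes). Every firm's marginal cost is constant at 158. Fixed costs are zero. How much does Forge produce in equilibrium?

A representative firm's profit is π_i = q_i(350 - 2Q) - 158q_i.
First-order condition (treating rivals' output as given): 192 - 4q_i - 2·Σ_{j≠i} q_j = 0.
By symmetry each firm produces the same amount; substituting Σ_{j≠i} q_j = 2q_i yields q_i = 192/8 = 24.

24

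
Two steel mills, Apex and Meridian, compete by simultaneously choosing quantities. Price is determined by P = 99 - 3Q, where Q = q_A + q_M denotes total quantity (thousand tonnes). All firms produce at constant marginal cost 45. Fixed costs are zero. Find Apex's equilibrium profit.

Each firm earns π_i = (99 - 3Q)q_i - 45q_i.
First-order condition (treating rivals' output as given): 54 - 6q_i - 3q_j = 0.
By symmetry each firm produces the same amount; substituting q_j = q_i yields q_i = 54/9 = 6.
Price P = 99 - 3·12 = 63.
Apex's profit: (63 - 45)·6 = 108.

108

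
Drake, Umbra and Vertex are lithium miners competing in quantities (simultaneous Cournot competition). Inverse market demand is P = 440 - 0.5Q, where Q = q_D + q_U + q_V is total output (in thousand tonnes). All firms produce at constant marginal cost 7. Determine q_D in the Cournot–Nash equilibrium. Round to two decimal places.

Each firm earns π_i = (440 - 0.5Q)q_i - 7q_i.
Setting ∂π_i/∂q_i = 0 with rivals' quantities fixed: 433 - q_i - (1/2)·Σ_{j≠i} q_j = 0.
With identical firms every q_j equals q_i, so Σ_{j≠i} q_j = 2q_i and 433 = 2q_i, giving q_i = 433/2.

216.50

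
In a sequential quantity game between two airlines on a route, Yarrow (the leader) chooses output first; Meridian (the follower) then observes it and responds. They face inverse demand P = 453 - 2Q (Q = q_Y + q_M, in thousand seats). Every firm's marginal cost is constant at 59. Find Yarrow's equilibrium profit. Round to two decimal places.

The follower Meridian best-responds to any q_Y: π_M = (453 - 2Q)q_M - 59q_M.
∂π_M/∂q_M = 394 - 2q_Y - 4q_M = 0 gives the reaction function q_M = (394 - 2q_Y)/4.
The leader anticipates this reaction. Substituting into P = 453 - 2Q gives P = 256 - q_Y, so π_Y = (256 - q_Y)q_Y - 59q_Y.
The leader's first-order condition 197 - 2q_Y = 0 yields q_Y = 197/2.
Then q_M = (394 - 2·(197/2))/4 = 197/4.
Price P = 453 - 2·(591/4) = 315/2.
Yarrow's profit: (315/2 - 59)·(197/2) = 9702.2500.

9702.25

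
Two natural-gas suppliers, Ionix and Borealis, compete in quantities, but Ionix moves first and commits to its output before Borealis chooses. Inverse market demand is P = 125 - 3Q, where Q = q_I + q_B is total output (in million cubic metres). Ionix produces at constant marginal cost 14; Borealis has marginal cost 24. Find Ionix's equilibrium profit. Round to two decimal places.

610.04

Solve by backward induction. Given q_I, the follower Borealis maximises π_B = (125 - 3q_I - 3q_B)q_B - 24q_B.
Follower FOC: 101 - 3q_I - 6q_B = 0, so q_B(q_I) = (101 - 3q_I)/6.
Ionix substitutes q_B(q_I) into its own profit: π_I = q_I(125 - 3q_I - (101 - 3q_I)/2) - 14q_I = (149/2 - (3/2)q_I)q_I - 14q_I.
Maximising: ∂π_I/∂q_I = 121/2 - 3q_I = 0, giving q_I = 121/6.
Then q_B = (101 - 3·(121/6))/6 = 27/4.
Price P = 125 - 3·(323/12) = 177/4.
Ionix's profit: (177/4 - 14)·(121/6) = 610.0417.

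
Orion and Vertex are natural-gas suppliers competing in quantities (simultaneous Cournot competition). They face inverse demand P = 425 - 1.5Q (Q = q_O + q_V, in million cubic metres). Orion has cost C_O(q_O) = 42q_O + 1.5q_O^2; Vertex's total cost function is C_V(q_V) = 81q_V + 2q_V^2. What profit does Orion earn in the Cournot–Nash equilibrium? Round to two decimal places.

8899.44

Orion's profit: π_O = (425 - 1.5Q)q_O - (42q_O + (3/2)q_O²). Setting ∂π_O/∂q_O = 0: 383 - 6q_O - (3/2)(q_V) = 0.
Vertex's profit: π_V = (425 - 1.5Q)q_V - (81q_V + 2q_V²). Setting ∂π_V/∂q_V = 0: 344 - 7q_V - (3/2)(q_O) = 0.
Rearranging gives the reaction functions q_O = (383 - (3/2)q_V)/6 and q_V = (344 - (3/2)q_O)/7.
Substituting one into the other gives q_O = 54.4654 and q_V = 1986/53.
Price P = 425 - (3/2)·91.9371 = 287.0943.
Orion's profit: 287.0943·54.4654 - 42·54.4654 - (3/2)·54.4654² = 8899.4423.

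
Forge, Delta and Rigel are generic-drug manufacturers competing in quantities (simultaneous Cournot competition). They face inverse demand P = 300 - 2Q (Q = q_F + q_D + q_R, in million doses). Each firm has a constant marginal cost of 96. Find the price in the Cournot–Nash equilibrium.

147

Each firm earns π_i = (300 - 2Q)q_i - 96q_i.
First-order condition (treating rivals' output as given): 204 - 4q_i - 2·Σ_{j≠i} q_j = 0.
With identical firms every q_j equals q_i, so Σ_{j≠i} q_j = 2q_i and 204 = 8q_i, giving q_i = 51/2.
Total output Q = 153/2, so price P = 300 - 2·(153/2) = 147.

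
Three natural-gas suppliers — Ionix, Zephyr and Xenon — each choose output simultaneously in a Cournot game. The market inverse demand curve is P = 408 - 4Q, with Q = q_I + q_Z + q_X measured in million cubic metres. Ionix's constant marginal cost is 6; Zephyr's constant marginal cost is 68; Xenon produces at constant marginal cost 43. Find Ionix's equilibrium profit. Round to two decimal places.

3921.89

Ionix's profit: π_I = (408 - 4Q)q_I - (6q_I). Setting ∂π_I/∂q_I = 0: 402 - 8q_I - 4(q_Z + q_X) = 0.
Zephyr's profit: π_Z = (408 - 4Q)q_Z - (68q_Z). Setting ∂π_Z/∂q_Z = 0: 340 - 8q_Z - 4(q_I + q_X) = 0.
Xenon's first-order condition: 365 - 8q_X - 4(q_I + q_Z) = 0.
Adding the 3 first-order conditions: 1107 − 16Q = 0, so Q = 1107/16.
Back-substituting: q_I = (402 − 1107/4)/4 = 501/16, q_Z = (340 − 1107/4)/4 = 253/16, q_X = (365 − 1107/4)/4 = 353/16.
Price P = 408 - 4·(1107/16) = 525/4.
Ionix's profit: (525/4 - 6)·(501/16) = 3921.8906.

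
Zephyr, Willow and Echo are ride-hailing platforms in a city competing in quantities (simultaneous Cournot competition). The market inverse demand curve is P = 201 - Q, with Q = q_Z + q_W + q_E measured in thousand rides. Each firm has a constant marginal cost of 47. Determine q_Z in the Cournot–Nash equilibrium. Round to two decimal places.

A representative firm's profit is π_i = q_i(201 - Q) - 47q_i.
Setting ∂π_i/∂q_i = 0 with rivals' quantities fixed: 154 - 2q_i - Σ_{j≠i} q_j = 0.
By symmetry each firm produces the same amount; substituting Σ_{j≠i} q_j = 2q_i yields q_i = 154/4 = 77/2.

38.50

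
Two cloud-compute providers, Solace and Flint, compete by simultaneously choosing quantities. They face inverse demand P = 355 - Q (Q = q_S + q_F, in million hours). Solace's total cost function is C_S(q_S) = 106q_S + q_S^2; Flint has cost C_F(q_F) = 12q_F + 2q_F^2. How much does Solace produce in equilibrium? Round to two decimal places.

Solace's profit: π_S = (355 - Q)q_S - (106q_S + q_S²). Setting ∂π_S/∂q_S = 0: 249 - 4q_S - (q_F) = 0.
Flint's profit: π_F = (355 - Q)q_F - (12q_F + 2q_F²). Setting ∂π_F/∂q_F = 0: 343 - 6q_F - (q_S) = 0.
Rearranging gives the reaction functions q_S = (249 - q_F)/4 and q_F = (343 - q_S)/6.
Solving the pair: q_S = 1151/23, q_F = 1123/23.

50.04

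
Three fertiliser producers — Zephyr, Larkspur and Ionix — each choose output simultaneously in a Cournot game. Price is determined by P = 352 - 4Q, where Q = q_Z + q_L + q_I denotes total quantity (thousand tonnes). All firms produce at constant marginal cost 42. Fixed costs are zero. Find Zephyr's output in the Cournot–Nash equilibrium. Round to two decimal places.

19.38

Each firm earns π_i = (352 - 4Q)q_i - 42q_i.
Setting ∂π_i/∂q_i = 0 with rivals' quantities fixed: 310 - 8q_i - 4·Σ_{j≠i} q_j = 0.
With identical firms every q_j equals q_i, so Σ_{j≠i} q_j = 2q_i and 310 = 16q_i, giving q_i = 155/8.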